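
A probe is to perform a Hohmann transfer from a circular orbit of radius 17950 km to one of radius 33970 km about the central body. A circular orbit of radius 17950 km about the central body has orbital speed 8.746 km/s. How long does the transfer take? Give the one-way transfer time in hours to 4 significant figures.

t = 3.115 hours

From the circular-orbit relation v² = μ/r at r = 17950 km: μ = v²r = (8.746)² × 17950 = 1.37304×10^6 km³/s².
Semi-major axis of the transfer orbit: a_t = (17950 + 33970)/2 = 25960 km.
By Kepler's third law the transfer-orbit period is T = 2π√(a_t³/μ), so t = T/2 = 11214 s.
Converting: 11214 s ÷ 3600 s/hour = 3.115 hours.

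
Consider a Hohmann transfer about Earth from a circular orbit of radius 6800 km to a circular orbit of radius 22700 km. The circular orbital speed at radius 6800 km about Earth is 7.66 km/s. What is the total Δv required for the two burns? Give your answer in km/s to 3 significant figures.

Δv = 3.19 km/s

From the circular-orbit relation v² = μ/r at r = 6800 km: μ = v²r = (7.66)² × 6800 = 3.98994×10^5 km³/s².
The Hohmann ellipse has a_t = (r₁ + r₂)/2 = 14750 km.
At r₁ the circular-orbit speed is v₁ = √(μ/r₁) = 7.660 km/s.
On the transfer ellipse at r₁, vis-viva gives v_p = √[μ(2/r₁ − 1/a_t)] = 9.503 km/s.
First burn Δv₁ = |v_p − v₁| = 1.843 km/s.
At r₂, v₂ = √(μ/r₂) = 4.1925 km/s.
Transfer-orbit speed at r₂: v_a = √[μ(2/r₂ − 1/a_t)] = 2.8466 km/s.
Second burn Δv₂ = |v₂ − v_a| = 1.346 km/s.
Δv = Δv₁ + Δv₂ = 1.843 + 1.346 = 3.189 km/s.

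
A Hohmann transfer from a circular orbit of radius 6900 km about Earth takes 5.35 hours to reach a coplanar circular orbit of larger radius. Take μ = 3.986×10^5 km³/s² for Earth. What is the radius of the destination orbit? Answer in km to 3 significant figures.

Transfer time t = 5.35 hours = 19260 s, and t = π√(a_t³/μ).
So a_t = (μ t²/π²)^(1/3) = (3.986×10^5 × (19260)² / π²)^(1/3) = 24652 km.
Since a_t = (r₁ + r₂)/2, r₂ = 2a_t − r₁ = 2×24652 − 6900 = 42404 km.

r₂ = 42400 km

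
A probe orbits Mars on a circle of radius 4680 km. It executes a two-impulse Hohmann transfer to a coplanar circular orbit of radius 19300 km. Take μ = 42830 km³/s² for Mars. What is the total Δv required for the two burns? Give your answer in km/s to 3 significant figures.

Δv = 1.37 km/s

Transfer-ellipse semi-major axis a_t = (r₁ + r₂)/2 = (4680 + 19300)/2 = 11990 km.
Circular speed at r₁: v₁ = √(μ/r₁) = √(42830/4680) = 3.025 km/s.
On the transfer ellipse at r₁, vis-viva equation gives v_p = √[μ(2/r₁ − 1/a_t)] = 3.838 km/s.
First burn Δv₁ = |v_p − v₁| = 0.8130 km/s.
Circular speed at r₂: v₂ = √(μ/r₂) = 1.4897 km/s.
Transfer-orbit speed at r₂: v_a = √[μ(2/r₂ − 1/a_t)] = 0.93070 km/s.
Second burn Δv₂ = |v₂ − v_a| = 0.5590 km/s.
Total Δv = Δv₁ + Δv₂ = 1.372 km/s.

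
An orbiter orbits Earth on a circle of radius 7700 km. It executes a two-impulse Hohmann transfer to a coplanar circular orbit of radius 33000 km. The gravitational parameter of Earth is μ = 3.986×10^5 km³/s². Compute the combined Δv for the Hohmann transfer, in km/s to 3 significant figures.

Transfer-ellipse semi-major axis a_t = (r₁ + r₂)/2 = (7700 + 33000)/2 = 20350 km.
Circular speed at r₁: v₁ = √(μ/r₁) = √(3.986×10^5/7700) = 7.195 km/s.
On the transfer ellipse at r₁, vis-viva gives v_p = √[μ(2/r₁ − 1/a_t)] = 9.162 km/s.
First burn Δv₁ = |v_p − v₁| = 1.967 km/s.
Circular speed at r₂: v₂ = √(μ/r₂) = 3.4755 km/s.
Transfer-orbit speed at r₂: v_a = √[μ(2/r₂ − 1/a_t)] = 2.1378 km/s.
Second burn Δv₂ = |v₂ − v_a| = 1.338 km/s.
Total Δv = Δv₁ + Δv₂ = 3.305 km/s.

Δv = 3.30 km/s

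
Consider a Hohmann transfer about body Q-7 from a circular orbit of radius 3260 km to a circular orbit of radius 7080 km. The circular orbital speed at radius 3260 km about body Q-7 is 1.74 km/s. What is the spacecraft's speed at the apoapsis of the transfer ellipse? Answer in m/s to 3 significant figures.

v = 938 m/s

From the circular-orbit relation v² = μ/r at r = 3260 km: μ = v²r = (1.74)² × 3260 = 9869.98 km³/s².
Transfer-ellipse semi-major axis a_t = (r₁ + r₂)/2 = (3260 + 7080)/2 = 5170 km.
At apoapsis, r = 7080 km.
Applying v² = μ(2/r − 1/a_t): v = 0.9376 km/s.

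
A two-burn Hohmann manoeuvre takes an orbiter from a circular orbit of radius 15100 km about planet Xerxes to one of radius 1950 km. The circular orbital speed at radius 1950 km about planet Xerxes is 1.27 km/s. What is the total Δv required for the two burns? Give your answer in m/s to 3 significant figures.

Δv = 658 m/s

From the circular-orbit relation v² = μ/r at r = 1950 km: μ = v²r = (1.27)² × 1950 = 3145.16 km³/s².
Transfer-ellipse semi-major axis a_t = (r₁ + r₂)/2 = (15100 + 1950)/2 = 8525 km.
At r₁ the circular-orbit speed is v₁ = √(μ/r₁) = 0.4564 km/s.
Transfer-orbit speed at r₁ (v² = μ(2/r − 1/a)): v_a = √[μ(2/r₁ − 1/a_t)] = 0.2183 km/s.
First burn Δv₁ = |v_a − v₁| = 0.2381 km/s.
At r₂, v₂ = √(μ/r₂) = 1.2700 km/s.
Transfer-orbit speed at r₂: v_p = √[μ(2/r₂ − 1/a_t)] = 1.6902 km/s.
Second burn Δv₂ = |v₂ − v_p| = 0.4202 km/s.
Total Δv = Δv₁ + Δv₂ = 0.6583 km/s.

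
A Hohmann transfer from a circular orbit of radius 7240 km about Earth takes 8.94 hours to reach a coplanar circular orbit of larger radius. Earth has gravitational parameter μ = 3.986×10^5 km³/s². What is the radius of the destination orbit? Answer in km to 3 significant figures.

r₂ = 62200 km

Transfer time t = 8.94 hours = 32184 s, and t = π√(a_t³/μ).
So a_t = (μ t²/π²)^(1/3) = (3.986×10^5 × (32184)² / π²)^(1/3) = 34714 km.
Since a_t = (r₁ + r₂)/2, r₂ = 2a_t − r₁ = 2×34714 − 7240 = 62188 km.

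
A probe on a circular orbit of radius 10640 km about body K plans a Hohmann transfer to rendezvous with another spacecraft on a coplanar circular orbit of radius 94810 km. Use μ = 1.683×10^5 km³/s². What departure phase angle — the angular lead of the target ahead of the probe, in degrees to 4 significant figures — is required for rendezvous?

φ = 105.4°

Transfer-ellipse semi-major axis a_t = (r₁ + r₂)/2 = (10640 + 94810)/2 = 52725 km.
The half-period of the transfer ellipse is t = π√(a_t³/μ) = 92711.31 s.
The target's mean motion on its circular orbit is ω₂ = √(μ/r₂³) = 1.405273×10^-5 rad/s.
Angle swept by the target during transfer: ω₂·t = 1.30285 rad = 74.648°.
The probe traverses 180° on the transfer ellipse, so the target must lead by 180° − 74.648° = 105.4°.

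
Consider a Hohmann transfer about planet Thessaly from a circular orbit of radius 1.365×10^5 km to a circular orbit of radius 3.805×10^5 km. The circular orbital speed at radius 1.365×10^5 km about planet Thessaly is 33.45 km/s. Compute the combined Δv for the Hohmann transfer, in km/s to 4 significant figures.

Δv = 12.61 km/s

From the circular-orbit relation v² = μ/r at r = 1.365×10^5 km: μ = v²r = (33.45)² × 1.365×10^5 = 1.52730×10^8 km³/s².
Transfer-ellipse semi-major axis a_t = (r₁ + r₂)/2 = (1.365×10^5 + 3.805×10^5)/2 = 2.585×10^5 km.
Circular speed at r₁: v₁ = √(μ/r₁) = √(1.52730×10^8/1.365×10^5) = 33.450 km/s.
On the transfer ellipse at r₁, vis-viva gives v_p = √[μ(2/r₁ − 1/a_t)] = 40.583 km/s.
First burn Δv₁ = |v_p − v₁| = 7.133 km/s.
At r₂, v₂ = √(μ/r₂) = 20.035 km/s.
Transfer-orbit speed at r₂: v_a = √[μ(2/r₂ − 1/a_t)] = 14.559 km/s.
Second burn Δv₂ = |v₂ − v_a| = 5.476 km/s.
Total Δv = Δv₁ + Δv₂ = 12.61 km/s.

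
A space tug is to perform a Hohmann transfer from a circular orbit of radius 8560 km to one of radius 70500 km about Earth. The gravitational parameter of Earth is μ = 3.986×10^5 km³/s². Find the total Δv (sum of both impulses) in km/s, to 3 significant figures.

Δv = 3.56 km/s

Semi-major axis of the transfer orbit: a_t = (8560 + 70500)/2 = 39530 km.
Circular speed at r₁: v₁ = √(μ/r₁) = √(3.986×10^5/8560) = 6.824 km/s.
Transfer-orbit speed at r₁ (vis-viva equation): v_p = √[μ(2/r₁ − 1/a_t)] = 9.113 km/s.
First burn Δv₁ = |v_p − v₁| = 2.289 km/s.
Circular speed at r₂: v₂ = √(μ/r₂) = 2.3778 km/s.
Transfer-orbit speed at r₂: v_a = √[μ(2/r₂ − 1/a_t)] = 1.1065 km/s.
Second burn Δv₂ = |v₂ − v_a| = 1.271 km/s.
Total Δv = Δv₁ + Δv₂ = 3.560 km/s.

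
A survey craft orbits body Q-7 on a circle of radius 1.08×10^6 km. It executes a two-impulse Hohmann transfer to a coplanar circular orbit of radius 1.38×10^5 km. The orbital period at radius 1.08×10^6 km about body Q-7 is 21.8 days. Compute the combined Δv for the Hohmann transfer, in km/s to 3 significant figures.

From Kepler's third law T² = 4π²r³/μ at r = 1.08×10^6 km, T = 21.8 days = 21.8 × 86400 s = 1.88352×10^6 s: μ = 4π²r³/T² = 1.40181×10^7 km³/s².
Transfer-ellipse semi-major axis a_t = (r₁ + r₂)/2 = (1.080×10^6 + 1.380×10^5)/2 = 6.090×10^5 km.
Circular speed at r₁: v₁ = √(μ/r₁) = √(1.40181×10^7/1.080×10^6) = 3.603 km/s.
On the transfer ellipse at r₁, vis-viva equation gives v_a = √[μ(2/r₁ − 1/a_t)] = 1.715 km/s.
First burn Δv₁ = |v_a − v₁| = 1.888 km/s.
Circular speed at r₂: v₂ = √(μ/r₂) = 10.079 km/s.
Transfer-orbit speed at r₂: v_p = √[μ(2/r₂ − 1/a_t)] = 13.422 km/s.
Second burn Δv₂ = |v₂ − v_p| = 3.343 km/s.
Total Δv = Δv₁ + Δv₂ = 5.231 km/s.

Δv = 5.23 km/s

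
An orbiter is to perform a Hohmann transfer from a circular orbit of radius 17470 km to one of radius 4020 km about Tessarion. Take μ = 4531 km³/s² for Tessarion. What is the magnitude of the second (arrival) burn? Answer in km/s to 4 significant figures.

Δv₂ = 0.2921 km/s

Semi-major axis of the transfer orbit: a_t = (17470 + 4020)/2 = 10745 km.
Circular speed at r = 4020 km: v_c = √(μ/r) = 1.06166 km/s.
Vis-viva on the transfer ellipse at r = 4020 km gives v_t = √[μ(2/r − 1/a_t)] = 1.35372 km/s.
Δv₂ = |v_t − v_c| = |1.35372 − 1.06166| = 0.2921 km/s.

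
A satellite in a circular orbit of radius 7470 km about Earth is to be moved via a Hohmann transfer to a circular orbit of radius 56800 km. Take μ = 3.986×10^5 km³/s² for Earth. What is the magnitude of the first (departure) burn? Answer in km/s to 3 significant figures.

Δv₁ = 2.41 km/s

Semi-major axis of the transfer orbit: a_t = (7470 + 56800)/2 = 32135 km.
Circular speed at r = 7470 km: v_c = √(μ/r) = 7.305 km/s.
Transfer-orbit speed at the same r (vis-viva, a = a_t): v_t = √[μ(2/r − 1/a_t)] = 9.712 km/s.
Δv₁ = |v_t − v_c| = |9.712 − 7.305| = 2.407 km/s.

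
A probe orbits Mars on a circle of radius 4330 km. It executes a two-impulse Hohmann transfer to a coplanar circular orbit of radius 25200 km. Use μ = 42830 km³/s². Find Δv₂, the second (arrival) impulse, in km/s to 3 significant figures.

Δv₂ = 0.598 km/s

Transfer-ellipse semi-major axis a_t = (r₁ + r₂)/2 = (4330 + 25200)/2 = 14765 km.
Circular speed at r = 25200 km: v_c = √(μ/r) = 1.3037 km/s.
Vis-viva on the transfer ellipse at r = 25200 km gives v_t = √[μ(2/r − 1/a_t)] = 0.70599 km/s.
Δv₂ = |v_t − v_c| = |0.70599 − 1.3037| = 0.5977 km/s.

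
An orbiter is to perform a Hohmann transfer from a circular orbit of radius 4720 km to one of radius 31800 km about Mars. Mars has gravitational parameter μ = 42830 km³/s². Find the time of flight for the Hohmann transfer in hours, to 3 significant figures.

Transfer-ellipse semi-major axis a_t = (r₁ + r₂)/2 = (4720 + 31800)/2 = 18260 km.
By Kepler's third law the transfer-orbit period is T = 2π√(a_t³/μ), so t = T/2 = 37460 s.
Converting: 37460 s ÷ 3600 s/hour = 10.4 hours.

t = 10.4 hours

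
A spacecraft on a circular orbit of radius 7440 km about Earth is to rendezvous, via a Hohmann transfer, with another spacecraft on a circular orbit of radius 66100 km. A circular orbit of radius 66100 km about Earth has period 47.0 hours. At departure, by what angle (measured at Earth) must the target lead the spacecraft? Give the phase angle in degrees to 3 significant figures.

φ = 105°

From Kepler's third law T² = 4π²r³/μ at r = 66100 km, T = 47.0 hours = 47.0 × 3600 s = 1.692×10^5 s: μ = 4π²r³/T² = 3.98257×10^5 km³/s².
The Hohmann ellipse has a_t = (r₁ + r₂)/2 = 36770 km.
Transfer time t = π√(a_t³/μ) = 35100 s.
The target's mean motion on its circular orbit is ω₂ = √(μ/r₂³) = 3.7135×10^-5 rad/s.
Angle swept by the target during transfer: ω₂·t = 1.3034 rad = 74.68°.
Arrival is 180° from departure on the ellipse, so φ = 180° − 74.68° = 105°.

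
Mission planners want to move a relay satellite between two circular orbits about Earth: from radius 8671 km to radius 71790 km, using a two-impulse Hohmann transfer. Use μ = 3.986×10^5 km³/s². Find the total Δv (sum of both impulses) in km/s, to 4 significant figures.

Δv = 3.539 km/s

Semi-major axis of the transfer orbit: a_t = (8671 + 71790)/2 = 40230.5 km.
Circular speed at r₁: v₁ = √(μ/r₁) = √(3.986×10^5/8671) = 6.780 km/s.
Transfer-orbit speed at r₁ (vis-viva): v_p = √[μ(2/r₁ − 1/a_t)] = 9.057 km/s.
First burn Δv₁ = |v_p − v₁| = 2.277 km/s.
At r₂, v₂ = √(μ/r₂) = 2.356 km/s.
Transfer-orbit speed at r₂: v_a = √[μ(2/r₂ − 1/a_t)] = 1.094 km/s.
Second burn Δv₂ = |v₂ − v_a| = 1.262 km/s.
Δv = Δv₁ + Δv₂ = 2.277 + 1.262 = 3.539 km/s.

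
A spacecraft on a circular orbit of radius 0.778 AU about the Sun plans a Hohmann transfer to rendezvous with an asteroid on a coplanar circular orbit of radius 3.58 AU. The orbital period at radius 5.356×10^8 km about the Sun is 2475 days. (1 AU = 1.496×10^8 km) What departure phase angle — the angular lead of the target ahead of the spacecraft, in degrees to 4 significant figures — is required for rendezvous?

φ = 94.53°

From Kepler's third law T² = 4π²r³/μ at r = 5.356×10^8 km, T = 2475 days = 2475 × 86400 s = 2.1384×10^8 s: μ = 4π²r³/T² = 1.32649×10^11 km³/s².
In km: r₁ = 0.778 × 1.496×10^8 = 1.163888×10^8 km; r₂ = 3.58 × 1.496×10^8 = 5.35568×10^8 km.
Transfer-ellipse semi-major axis a_t = (r₁ + r₂)/2 = (1.163888×10^8 + 5.35568×10^8)/2 = 3.259784×10^8 km.
Transfer time t = π√(a_t³/μ) = 5.0767×10^7 s.
Target angular speed ω₂ = √(μ/r₂³) = 2.9385×10^-8 rad/s.
Angle swept by the target during transfer: ω₂·t = 1.4918 rad = 85.47°.
Arrival is 180° from departure on the ellipse, so φ = 180° − 85.47° = 94.53°.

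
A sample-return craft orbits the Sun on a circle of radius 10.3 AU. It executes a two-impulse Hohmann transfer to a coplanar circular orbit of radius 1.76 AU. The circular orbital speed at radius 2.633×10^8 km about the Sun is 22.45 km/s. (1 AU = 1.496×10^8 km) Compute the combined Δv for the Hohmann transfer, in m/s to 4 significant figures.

Δv = 11160 m/s

From the circular-orbit relation v² = μ/r at r = 2.633×10^8 km: μ = v²r = (22.45)² × 2.633×10^8 = 1.32704×10^11 km³/s².
In km: r₁ = 10.3 × 1.496×10^8 = 1.54088×10^9 km; r₂ = 1.76 × 1.496×10^8 = 2.63296×10^8 km.
Semi-major axis of the transfer orbit: a_t = (1.54088×10^9 + 2.63296×10^8)/2 = 9.02088×10^8 km.
At r₁ the circular-orbit speed is v₁ = √(μ/r₁) = 9.28020 km/s.
Transfer-orbit speed at r₁ (vis-viva): v_a = √[μ(2/r₁ − 1/a_t)] = 5.01366 km/s.
First burn Δv₁ = |v_a − v₁| = 4.267 km/s.
Circular speed at r₂: v₂ = √(μ/r₂) = 22.450 km/s.
Transfer-orbit speed at r₂: v_p = √[μ(2/r₂ − 1/a_t)] = 29.341 km/s.
Second burn Δv₂ = |v₂ − v_p| = 6.891 km/s.
Total Δv = Δv₁ + Δv₂ = 11.16 km/s.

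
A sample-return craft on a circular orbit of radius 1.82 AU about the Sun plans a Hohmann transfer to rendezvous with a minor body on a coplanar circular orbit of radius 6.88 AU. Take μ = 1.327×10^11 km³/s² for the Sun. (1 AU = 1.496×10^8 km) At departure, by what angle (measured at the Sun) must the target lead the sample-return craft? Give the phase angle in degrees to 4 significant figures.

In km: r₁ = 1.82 × 1.496×10^8 = 2.72272×10^8 km; r₂ = 6.88 × 1.496×10^8 = 1.029248×10^9 km.
Transfer-ellipse semi-major axis a_t = (r₁ + r₂)/2 = (2.72272×10^8 + 1.029248×10^9)/2 = 6.5076×10^8 km.
Transfer time t = π√(a_t³/μ) = 1.43168×10^8 s.
Target angular speed ω₂ = √(μ/r₂³) = 1.10320×10^-8 rad/s.
Angle swept by the target during transfer: ω₂·t = 1.5794 rad = 90.49°.
Arrival is 180° from departure on the ellipse, so φ = 180° − 90.49° = 89.51°.

φ = 89.51°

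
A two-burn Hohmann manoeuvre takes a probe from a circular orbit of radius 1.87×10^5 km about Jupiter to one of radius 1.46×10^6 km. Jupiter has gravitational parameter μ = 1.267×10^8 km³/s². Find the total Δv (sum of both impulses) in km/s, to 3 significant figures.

Transfer-ellipse semi-major axis a_t = (r₁ + r₂)/2 = (1.870×10^5 + 1.460×10^6)/2 = 8.235×10^5 km.
Circular speed at r₁: v₁ = √(μ/r₁) = √(1.267×10^8/1.870×10^5) = 26.0296 km/s.
Transfer-orbit speed at r₁ (v² = μ(2/r − 1/a)): v_p = √[μ(2/r₁ − 1/a_t)] = 34.6587 km/s.
First burn Δv₁ = |v_p − v₁| = 8.6291 km/s.
At r₂, v₂ = √(μ/r₂) = 9.31562 km/s.
Transfer-orbit speed at r₂: v_a = √[μ(2/r₂ − 1/a_t)] = 4.43916 km/s.
Second burn Δv₂ = |v₂ − v_a| = 4.8765 km/s.
Total Δv = Δv₁ + Δv₂ = 13.51 km/s.

Δv = 13.5 km/s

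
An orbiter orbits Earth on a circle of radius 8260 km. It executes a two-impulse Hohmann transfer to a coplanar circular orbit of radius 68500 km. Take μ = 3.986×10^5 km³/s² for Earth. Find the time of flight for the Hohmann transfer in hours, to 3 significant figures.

t = 10.4 hours

Transfer-ellipse semi-major axis a_t = (r₁ + r₂)/2 = (8260 + 68500)/2 = 38380 km.
By Kepler's third law the transfer-orbit period is T = 2π√(a_t³/μ), so t = T/2 = 37410 s.
Converting: 37410 s ÷ 3600 s/hour = 10.4 hours.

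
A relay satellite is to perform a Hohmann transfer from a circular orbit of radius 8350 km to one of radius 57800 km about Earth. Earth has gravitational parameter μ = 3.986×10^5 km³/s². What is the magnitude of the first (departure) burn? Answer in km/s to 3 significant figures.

The Hohmann ellipse has a_t = (r₁ + r₂)/2 = 33075 km.
Circular speed at r = 8350 km: v_c = √(μ/r) = 6.9092 km/s.
Transfer-orbit speed at the same r (vis-viva, a = a_t): v_t = √[μ(2/r − 1/a_t)] = 9.1335 km/s.
Δv₁ = |v_t − v_c| = |9.1335 − 6.9092| = 2.224 km/s.

Δv₁ = 2.22 km/s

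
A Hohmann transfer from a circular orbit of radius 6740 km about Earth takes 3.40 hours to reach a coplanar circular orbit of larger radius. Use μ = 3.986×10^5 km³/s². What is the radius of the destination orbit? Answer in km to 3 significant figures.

Transfer time t = 3.40 hours = 12240 s, and t = π√(a_t³/μ).
So a_t = (μ t²/π²)^(1/3) = (3.986×10^5 × (12240)² / π²)^(1/3) = 18222 km.
Since a_t = (r₁ + r₂)/2, r₂ = 2a_t − r₁ = 2×18222 − 6740 = 29704 km.

r₂ = 29700 km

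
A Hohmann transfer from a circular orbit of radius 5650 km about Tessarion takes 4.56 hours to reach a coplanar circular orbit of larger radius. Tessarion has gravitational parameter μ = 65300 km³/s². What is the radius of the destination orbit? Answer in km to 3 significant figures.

Transfer time t = 4.56 hours = 16416 s, and t = π√(a_t³/μ).
So a_t = (μ t²/π²)^(1/3) = (65300 × (16416)² / π²)^(1/3) = 12126 km.
Since a_t = (r₁ + r₂)/2, r₂ = 2a_t − r₁ = 2×12126 − 5650 = 18602 km.

r₂ = 18600 km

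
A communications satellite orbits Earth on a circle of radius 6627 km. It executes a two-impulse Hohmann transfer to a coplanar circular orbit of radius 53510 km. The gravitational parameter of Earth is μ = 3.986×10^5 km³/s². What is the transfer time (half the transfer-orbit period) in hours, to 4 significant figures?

Semi-major axis of the transfer orbit: a_t = (6627 + 53510)/2 = 30068.5 km.
By Kepler's third law the transfer-orbit period is T = 2π√(a_t³/μ), so t = T/2 = 25945 s.
Converting: 25945 s ÷ 3600 s/hour = 7.207 hours.

t = 7.207 hours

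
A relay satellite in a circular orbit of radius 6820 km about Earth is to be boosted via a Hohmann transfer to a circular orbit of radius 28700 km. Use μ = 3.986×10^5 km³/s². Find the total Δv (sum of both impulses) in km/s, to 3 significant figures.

Semi-major axis of the transfer orbit: a_t = (6820 + 28700)/2 = 17760 km.
Circular speed at r₁: v₁ = √(μ/r₁) = √(3.986×10^5/6820) = 7.6450 km/s.
On the transfer ellipse at r₁, v² = μ(2/r − 1/a) gives v_p = √[μ(2/r₁ − 1/a_t)] = 9.7184 km/s.
First burn Δv₁ = |v_p − v₁| = 2.0734 km/s.
Circular speed at r₂: v₂ = √(μ/r₂) = 3.7267 km/s.
Transfer-orbit speed at r₂: v_a = √[μ(2/r₂ − 1/a_t)] = 2.3094 km/s.
Second burn Δv₂ = |v₂ − v_a| = 1.4173 km/s.
Δv = Δv₁ + Δv₂ = 2.0734 + 1.4173 = 3.491 km/s.

Δv = 3.49 km/s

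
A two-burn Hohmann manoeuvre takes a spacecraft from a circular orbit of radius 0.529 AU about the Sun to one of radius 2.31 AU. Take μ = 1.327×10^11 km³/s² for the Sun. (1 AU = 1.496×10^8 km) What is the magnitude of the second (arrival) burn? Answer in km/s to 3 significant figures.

In km: r₁ = 0.529 × 1.496×10^8 = 7.91384×10^7 km; r₂ = 2.31 × 1.496×10^8 = 3.45576×10^8 km.
Transfer-ellipse semi-major axis a_t = (r₁ + r₂)/2 = (7.91384×10^7 + 3.45576×10^8)/2 = 2.123572×10^8 km.
Circular speed at r = 3.45576×10^8 km: v_c = √(μ/r) = 19.596 km/s.
Vis-viva on the transfer ellipse at r = 3.45576×10^8 km gives v_t = √[μ(2/r − 1/a_t)] = 11.963 km/s.
Δv₂ = |v_t − v_c| = |11.963 − 19.596| = 7.633 km/s.

Δv₂ = 7.63 km/s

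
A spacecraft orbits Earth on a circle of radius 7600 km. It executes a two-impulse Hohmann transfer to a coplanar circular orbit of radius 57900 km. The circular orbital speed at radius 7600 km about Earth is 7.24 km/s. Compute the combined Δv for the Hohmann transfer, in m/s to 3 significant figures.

From the circular-orbit relation v² = μ/r at r = 7600 km: μ = v²r = (7.24)² × 7600 = 3.98374×10^5 km³/s².
Semi-major axis of the transfer orbit: a_t = (7600 + 57900)/2 = 32750 km.
At r₁ the circular-orbit speed is v₁ = √(μ/r₁) = 7.240 km/s.
On the transfer ellipse at r₁, vis-viva equation gives v_p = √[μ(2/r₁ − 1/a_t)] = 9.627 km/s.
First burn Δv₁ = |v_p − v₁| = 2.387 km/s.
At r₂, v₂ = √(μ/r₂) = 2.623 km/s.
Transfer-orbit speed at r₂: v_a = √[μ(2/r₂ − 1/a_t)] = 1.264 km/s.
Second burn Δv₂ = |v₂ − v_a| = 1.359 km/s.
Total Δv = Δv₁ + Δv₂ = 3.746 km/s.

Δv = 3750 m/s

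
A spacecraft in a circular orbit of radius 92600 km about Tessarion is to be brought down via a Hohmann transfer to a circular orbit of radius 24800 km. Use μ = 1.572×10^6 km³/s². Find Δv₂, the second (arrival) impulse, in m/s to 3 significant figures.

Δv₂ = 2040 m/s

The Hohmann ellipse has a_t = (r₁ + r₂)/2 = 58700 km.
On the circular orbit at r = 24800 km, v_c = √(μ/r) = 7.962 km/s.
Vis-viva on the transfer ellipse at r = 24800 km gives v_t = √[μ(2/r − 1/a_t)] = 10.00 km/s.
Δv₂ = |v_t − v_c| = |10.00 − 7.962| = 2.038 km/s.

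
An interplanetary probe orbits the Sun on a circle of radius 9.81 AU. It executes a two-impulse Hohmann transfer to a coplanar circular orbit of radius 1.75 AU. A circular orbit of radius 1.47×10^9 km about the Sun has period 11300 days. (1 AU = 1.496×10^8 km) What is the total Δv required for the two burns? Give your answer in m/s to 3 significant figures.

From Kepler's third law T² = 4π²r³/μ at r = 1.47×10^9 km, T = 11300 days = 11300 × 86400 s = 9.7632×10^8 s: μ = 4π²r³/T² = 1.31561×10^11 km³/s².
In km: r₁ = 9.81 × 1.496×10^8 = 1.467576×10^9 km; r₂ = 1.75 × 1.496×10^8 = 2.618×10^8 km.
Semi-major axis of the transfer orbit: a_t = (1.467576×10^9 + 2.618×10^8)/2 = 8.64688×10^8 km.
Circular speed at r₁: v₁ = √(μ/r₁) = √(1.31561×10^11/1.467576×10^9) = 9.4681 km/s.
On the transfer ellipse at r₁, v² = μ(2/r − 1/a) gives v_a = √[μ(2/r₁ − 1/a_t)] = 5.2098 km/s.
First burn Δv₁ = |v_a − v₁| = 4.2583 km/s.
At r₂, v₂ = √(μ/r₂) = 22.4171 km/s.
Transfer-orbit speed at r₂: v_p = √[μ(2/r₂ − 1/a_t)] = 29.2045 km/s.
Second burn Δv₂ = |v₂ − v_p| = 6.7874 km/s.
Total Δv = Δv₁ + Δv₂ = 11.05 km/s.

Δv = 11000 m/s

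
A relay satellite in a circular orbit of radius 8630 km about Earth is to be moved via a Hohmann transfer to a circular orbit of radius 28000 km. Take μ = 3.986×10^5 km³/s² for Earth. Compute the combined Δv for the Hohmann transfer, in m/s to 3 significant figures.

Δv = 2790 m/s

Semi-major axis of the transfer orbit: a_t = (8630 + 28000)/2 = 18315 km.
Circular speed at r₁: v₁ = √(μ/r₁) = √(3.986×10^5/8630) = 6.796 km/s.
Transfer-orbit speed at r₁ (vis-viva equation): v_p = √[μ(2/r₁ − 1/a_t)] = 8.403 km/s.
First burn Δv₁ = |v_p − v₁| = 1.607 km/s.
At r₂, v₂ = √(μ/r₂) = 3.773 km/s.
Transfer-orbit speed at r₂: v_a = √[μ(2/r₂ − 1/a_t)] = 2.590 km/s.
Second burn Δv₂ = |v₂ − v_a| = 1.183 km/s.
Total Δv = Δv₁ + Δv₂ = 2.790 km/s.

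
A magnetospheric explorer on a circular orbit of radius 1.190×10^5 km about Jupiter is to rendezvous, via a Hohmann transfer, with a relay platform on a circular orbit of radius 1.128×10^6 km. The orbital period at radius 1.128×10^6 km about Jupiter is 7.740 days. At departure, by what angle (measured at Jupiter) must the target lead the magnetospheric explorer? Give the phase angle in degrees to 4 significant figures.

From Kepler's third law T² = 4π²r³/μ at r = 1.128×10^6 km, T = 7.740 days = 7.740 × 86400 s = 6.68736×10^5 s: μ = 4π²r³/T² = 1.26700×10^8 km³/s².
The Hohmann ellipse has a_t = (r₁ + r₂)/2 = 6.235×10^5 km.
Transfer time t = π√(a_t³/μ) = 1.374×10^5 s.
The target's mean motion on its circular orbit is ω₂ = √(μ/r₂³) = 9.396×10^-6 rad/s.
Angle swept by the target during transfer: ω₂·t = 1.291 rad = 73.97°.
The magnetospheric explorer traverses 180° on the transfer ellipse, so the target must lead by 180° − 73.97° = 106.0°.

φ = 106.0°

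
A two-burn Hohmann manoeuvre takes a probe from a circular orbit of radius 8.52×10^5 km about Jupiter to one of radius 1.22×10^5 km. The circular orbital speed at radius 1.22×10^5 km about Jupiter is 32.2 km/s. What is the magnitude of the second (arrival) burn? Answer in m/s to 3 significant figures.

Δv₂ = 10400 m/s

From the circular-orbit relation v² = μ/r at r = 1.22×10^5 km: μ = v²r = (32.2)² × 1.22×10^5 = 1.26494×10^8 km³/s².
Semi-major axis of the transfer orbit: a_t = (8.520×10^5 + 1.220×10^5)/2 = 4.870×10^5 km.
Circular speed at r = 1.220×10^5 km: v_c = √(μ/r) = 32.20 km/s.
Vis-viva on the transfer ellipse at r = 1.220×10^5 km gives v_t = √[μ(2/r − 1/a_t)] = 42.59 km/s.
Δv₂ = |v_t − v_c| = |42.59 − 32.20| = 10.39 km/s.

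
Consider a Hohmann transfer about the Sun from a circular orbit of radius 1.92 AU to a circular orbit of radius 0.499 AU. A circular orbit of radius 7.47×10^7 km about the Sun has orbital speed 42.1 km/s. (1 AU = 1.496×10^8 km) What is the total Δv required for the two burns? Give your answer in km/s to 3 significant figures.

From the circular-orbit relation v² = μ/r at r = 7.47×10^7 km: μ = v²r = (42.1)² × 7.47×10^7 = 1.32399×10^11 km³/s².
In km: r₁ = 1.92 × 1.496×10^8 = 2.87232×10^8 km; r₂ = 0.499 × 1.496×10^8 = 7.46504×10^7 km.
The Hohmann ellipse has a_t = (r₁ + r₂)/2 = 1.809412×10^8 km.
At r₁ the circular-orbit speed is v₁ = √(μ/r₁) = 21.4697 km/s.
On the transfer ellipse at r₁, vis-viva gives v_a = √[μ(2/r₁ − 1/a_t)] = 13.7903 km/s.
First burn Δv₁ = |v_a − v₁| = 7.679 km/s.
Circular speed at r₂: v₂ = √(μ/r₂) = 42.11 km/s.
Transfer-orbit speed at r₂: v_p = √[μ(2/r₂ − 1/a_t)] = 53.06 km/s.
Second burn Δv₂ = |v₂ − v_p| = 10.95 km/s.
Δv = Δv₁ + Δv₂ = 7.679 + 10.95 = 18.63 km/s.

Δv = 18.6 km/s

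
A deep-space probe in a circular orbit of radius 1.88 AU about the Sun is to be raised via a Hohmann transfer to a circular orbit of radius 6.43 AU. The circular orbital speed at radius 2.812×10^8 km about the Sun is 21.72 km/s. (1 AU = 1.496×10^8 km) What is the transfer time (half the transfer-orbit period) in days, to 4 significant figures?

From the circular-orbit relation v² = μ/r at r = 2.812×10^8 km: μ = v²r = (21.72)² × 2.812×10^8 = 1.32658×10^11 km³/s².
In km: r₁ = 1.88 × 1.496×10^8 = 2.81248×10^8 km; r₂ = 6.43 × 1.496×10^8 = 9.61928×10^8 km.
The Hohmann ellipse has a_t = (r₁ + r₂)/2 = 6.21588×10^8 km.
Half the transfer-orbit period gives t = π√(a_t³/μ) = 1.337×10^8 s.
Converting: 1.337×10^8 s ÷ 86400 s/day = 1547 days.

t = 1547 days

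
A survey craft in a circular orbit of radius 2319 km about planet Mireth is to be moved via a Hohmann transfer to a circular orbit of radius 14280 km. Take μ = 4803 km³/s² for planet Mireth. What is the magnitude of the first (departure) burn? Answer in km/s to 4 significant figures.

Transfer-ellipse semi-major axis a_t = (r₁ + r₂)/2 = (2319 + 14280)/2 = 8299.5 km.
On the circular orbit at r = 2319 km, v_c = √(μ/r) = 1.4391 km/s.
Vis-viva on the transfer ellipse at r = 2319 km gives v_t = √[μ(2/r − 1/a_t)] = 1.8877 km/s.
Δv₁ = |v_t − v_c| = |1.8877 − 1.4391| = 0.4486 km/s.

Δv₁ = 0.4486 km/s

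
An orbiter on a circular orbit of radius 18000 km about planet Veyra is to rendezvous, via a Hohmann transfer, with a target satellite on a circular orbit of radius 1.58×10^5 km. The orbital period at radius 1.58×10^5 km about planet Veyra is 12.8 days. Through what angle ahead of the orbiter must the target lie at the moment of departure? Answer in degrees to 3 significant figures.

From Kepler's third law T² = 4π²r³/μ at r = 1.58×10^5 km, T = 12.8 days = 12.8 × 86400 s = 1.10592×10^6 s: μ = 4π²r³/T² = 1.27316×10^5 km³/s².
The Hohmann ellipse has a_t = (r₁ + r₂)/2 = 88000 km.
The half-period of the transfer ellipse is t = π√(a_t³/μ) = 2.2984×10^5 s.
The target's mean motion on its circular orbit is ω₂ = √(μ/r₂³) = 5.6814×10^-6 rad/s.
Angle swept by the target during transfer: ω₂·t = 1.3058 rad = 74.82°.
Arrival is 180° from departure on the ellipse, so φ = 180° − 74.82° = 105°.

φ = 105°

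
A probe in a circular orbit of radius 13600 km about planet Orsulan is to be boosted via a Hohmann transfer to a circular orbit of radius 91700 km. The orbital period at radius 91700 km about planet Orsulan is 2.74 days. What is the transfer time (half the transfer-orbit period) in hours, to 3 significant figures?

t = 14.3 hours

From Kepler's third law T² = 4π²r³/μ at r = 91700 km, T = 2.74 days = 2.74 × 86400 s = 2.36736×10^5 s: μ = 4π²r³/T² = 5.43174×10^5 km³/s².
Transfer-ellipse semi-major axis a_t = (r₁ + r₂)/2 = (13600 + 91700)/2 = 52650 km.
By Kepler's third law the transfer-orbit period is T = 2π√(a_t³/μ), so t = T/2 = 51500 s.
Converting: 51500 s ÷ 3600 s/hour = 14.3 hours.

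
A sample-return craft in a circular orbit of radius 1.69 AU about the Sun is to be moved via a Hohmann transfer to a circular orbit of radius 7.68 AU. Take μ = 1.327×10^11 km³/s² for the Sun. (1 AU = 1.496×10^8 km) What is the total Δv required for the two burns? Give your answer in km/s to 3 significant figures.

Δv = 10.7 km/s

In km: r₁ = 1.69 × 1.496×10^8 = 2.52824×10^8 km; r₂ = 7.68 × 1.496×10^8 = 1.148928×10^9 km.
Transfer-ellipse semi-major axis a_t = (r₁ + r₂)/2 = (2.52824×10^8 + 1.148928×10^9)/2 = 7.00876×10^8 km.
At r₁ the circular-orbit speed is v₁ = √(μ/r₁) = 22.9101 km/s.
Transfer-orbit speed at r₁ (vis-viva): v_p = √[μ(2/r₁ − 1/a_t)] = 29.3327 km/s.
First burn Δv₁ = |v_p − v₁| = 6.4226 km/s.
Circular speed at r₂: v₂ = √(μ/r₂) = 10.747 km/s.
Transfer-orbit speed at r₂: v_a = √[μ(2/r₂ − 1/a_t)] = 6.4547 km/s.
Second burn Δv₂ = |v₂ − v_a| = 4.2923 km/s.
Total Δv = Δv₁ + Δv₂ = 10.71 km/s.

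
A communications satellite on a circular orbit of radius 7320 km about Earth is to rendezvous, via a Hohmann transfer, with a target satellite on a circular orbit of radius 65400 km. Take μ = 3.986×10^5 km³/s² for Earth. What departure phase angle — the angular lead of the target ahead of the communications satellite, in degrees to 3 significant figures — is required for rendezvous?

Transfer-ellipse semi-major axis a_t = (r₁ + r₂)/2 = (7320 + 65400)/2 = 36360 km.
Transfer time t = π√(a_t³/μ) = 34500 s.
The target's mean motion on its circular orbit is ω₂ = √(μ/r₂³) = 3.7749×10^-5 rad/s.
Angle swept by the target during transfer: ω₂·t = 1.3023 rad = 74.62°.
Arrival is 180° from departure on the ellipse, so φ = 180° − 74.62° = 105°.

φ = 105°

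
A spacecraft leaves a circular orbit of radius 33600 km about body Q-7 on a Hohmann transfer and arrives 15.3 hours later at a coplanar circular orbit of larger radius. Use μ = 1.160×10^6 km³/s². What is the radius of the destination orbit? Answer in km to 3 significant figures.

Transfer time t = 15.3 hours = 55080 s, and t = π√(a_t³/μ).
So a_t = (μ t²/π²)^(1/3) = (1.160×10^6 × (55080)² / π²)^(1/3) = 70911 km.
Since a_t = (r₁ + r₂)/2, r₂ = 2a_t − r₁ = 2×70911 − 33600 = 1.08222×10^5 km.

r₂ = 1.08×10^5 km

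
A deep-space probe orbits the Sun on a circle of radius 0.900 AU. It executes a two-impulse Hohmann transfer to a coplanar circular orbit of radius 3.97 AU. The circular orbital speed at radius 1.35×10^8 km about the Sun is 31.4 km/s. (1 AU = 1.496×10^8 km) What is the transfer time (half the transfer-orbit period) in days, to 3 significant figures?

t = 693 days

From the circular-orbit relation v² = μ/r at r = 1.35×10^8 km: μ = v²r = (31.4)² × 1.35×10^8 = 1.33105×10^11 km³/s².
In km: r₁ = 0.900 × 1.496×10^8 = 1.3464×10^8 km; r₂ = 3.97 × 1.496×10^8 = 5.93912×10^8 km.
Semi-major axis of the transfer orbit: a_t = (1.3464×10^8 + 5.93912×10^8)/2 = 3.64276×10^8 km.
Transfer time t = π√(a_t³/μ) = π√((3.64276×10^8)³ / 1.33105×10^11) = 5.987×10^7 s.
Converting: 5.987×10^7 s ÷ 86400 s/day = 693 days.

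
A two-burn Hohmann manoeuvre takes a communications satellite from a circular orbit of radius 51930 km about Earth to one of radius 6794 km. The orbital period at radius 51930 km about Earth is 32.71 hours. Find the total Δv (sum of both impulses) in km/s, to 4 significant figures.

Δv = 3.965 km/s

From Kepler's third law T² = 4π²r³/μ at r = 51930 km, T = 32.71 hours = 32.71 × 3600 s = 1.17756×10^5 s: μ = 4π²r³/T² = 3.98702×10^5 km³/s².
The Hohmann ellipse has a_t = (r₁ + r₂)/2 = 29362 km.
Circular speed at r₁: v₁ = √(μ/r₁) = √(3.98702×10^5/51930) = 2.771 km/s.
On the transfer ellipse at r₁, vis-viva gives v_a = √[μ(2/r₁ − 1/a_t)] = 1.333 km/s.
First burn Δv₁ = |v_a − v₁| = 1.438 km/s.
At r₂, v₂ = √(μ/r₂) = 7.6606 km/s.
Transfer-orbit speed at r₂: v_p = √[μ(2/r₂ − 1/a_t)] = 10.188 km/s.
Second burn Δv₂ = |v₂ − v_p| = 2.527 km/s.
Δv = Δv₁ + Δv₂ = 1.438 + 2.527 = 3.965 km/s.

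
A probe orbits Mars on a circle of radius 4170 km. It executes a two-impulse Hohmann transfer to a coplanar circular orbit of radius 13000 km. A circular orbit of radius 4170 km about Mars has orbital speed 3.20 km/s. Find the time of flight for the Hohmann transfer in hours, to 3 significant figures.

t = 3.36 hours

From the circular-orbit relation v² = μ/r at r = 4170 km: μ = v²r = (3.20)² × 4170 = 42700.8 km³/s².
Semi-major axis of the transfer orbit: a_t = (4170 + 13000)/2 = 8585 km.
Half the transfer-orbit period gives t = π√(a_t³/μ) = 12090 s.
Converting: 12090 s ÷ 3600 s/hour = 3.36 hours.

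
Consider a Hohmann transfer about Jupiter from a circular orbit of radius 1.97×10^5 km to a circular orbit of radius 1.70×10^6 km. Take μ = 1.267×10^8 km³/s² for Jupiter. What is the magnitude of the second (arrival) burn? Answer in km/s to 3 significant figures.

Semi-major axis of the transfer orbit: a_t = (1.970×10^5 + 1.700×10^6)/2 = 9.485×10^5 km.
Circular speed at r = 1.700×10^6 km: v_c = √(μ/r) = 8.633 km/s.
Transfer-orbit speed at the same r (vis-viva, a = a_t): v_t = √[μ(2/r − 1/a_t)] = 3.934 km/s.
Δv₂ = |v_t − v_c| = |3.934 − 8.633| = 4.699 km/s.

Δv₂ = 4.70 km/s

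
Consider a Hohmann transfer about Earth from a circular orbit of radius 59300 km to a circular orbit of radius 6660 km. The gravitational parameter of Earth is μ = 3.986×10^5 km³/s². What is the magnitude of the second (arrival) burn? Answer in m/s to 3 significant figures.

The Hohmann ellipse has a_t = (r₁ + r₂)/2 = 32980 km.
On the circular orbit at r = 6660 km, v_c = √(μ/r) = 7.73627 km/s.
Transfer-orbit speed at the same r (vis-viva, a = a_t): v_t = √[μ(2/r − 1/a_t)] = 10.3737 km/s.
Δv₂ = |v_t − v_c| = |10.3737 − 7.73627| = 2.637 km/s.

Δv₂ = 2640 m/s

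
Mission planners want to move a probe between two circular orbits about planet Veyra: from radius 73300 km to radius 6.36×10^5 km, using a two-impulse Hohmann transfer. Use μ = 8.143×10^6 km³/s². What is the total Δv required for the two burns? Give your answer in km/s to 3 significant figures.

The Hohmann ellipse has a_t = (r₁ + r₂)/2 = 3.5465×10^5 km.
Circular speed at r₁: v₁ = √(μ/r₁) = √(8.143×10^6/73300) = 10.540 km/s.
Transfer-orbit speed at r₁ (vis-viva equation): v_p = √[μ(2/r₁ − 1/a_t)] = 14.115 km/s.
First burn Δv₁ = |v_p − v₁| = 3.575 km/s.
Circular speed at r₂: v₂ = √(μ/r₂) = 3.578 km/s.
Transfer-orbit speed at r₂: v_a = √[μ(2/r₂ − 1/a_t)] = 1.627 km/s.
Second burn Δv₂ = |v₂ − v_a| = 1.951 km/s.
Total Δv = Δv₁ + Δv₂ = 5.526 km/s.

Δv = 5.53 km/s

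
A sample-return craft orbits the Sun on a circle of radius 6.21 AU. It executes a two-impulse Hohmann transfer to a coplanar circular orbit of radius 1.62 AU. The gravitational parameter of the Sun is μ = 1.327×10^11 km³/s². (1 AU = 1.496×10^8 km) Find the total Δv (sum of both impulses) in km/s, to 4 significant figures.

Δv = 10.33 km/s

In km: r₁ = 6.21 × 1.496×10^8 = 9.29016×10^8 km; r₂ = 1.62 × 1.496×10^8 = 2.42352×10^8 km.
Transfer-ellipse semi-major axis a_t = (r₁ + r₂)/2 = (9.29016×10^8 + 2.42352×10^8)/2 = 5.85684×10^8 km.
At r₁ the circular-orbit speed is v₁ = √(μ/r₁) = 11.9515 km/s.
Transfer-orbit speed at r₁ (v² = μ(2/r − 1/a)): v_a = √[μ(2/r₁ − 1/a_t)] = 7.68804 km/s.
First burn Δv₁ = |v_a − v₁| = 4.2635 km/s.
Circular speed at r₂: v₂ = √(μ/r₂) = 23.400 km/s.
Transfer-orbit speed at r₂: v_p = √[μ(2/r₂ − 1/a_t)] = 29.471 km/s.
Second burn Δv₂ = |v₂ − v_p| = 6.0710 km/s.
Total Δv = Δv₁ + Δv₂ = 10.33 km/s.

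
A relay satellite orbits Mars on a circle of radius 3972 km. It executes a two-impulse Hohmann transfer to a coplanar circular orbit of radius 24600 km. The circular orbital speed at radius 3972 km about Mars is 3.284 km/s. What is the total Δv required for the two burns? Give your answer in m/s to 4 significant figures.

Δv = 1649 m/s

From the circular-orbit relation v² = μ/r at r = 3972 km: μ = v²r = (3.284)² × 3972 = 42836.7 km³/s².
Transfer-ellipse semi-major axis a_t = (r₁ + r₂)/2 = (3972 + 24600)/2 = 14286 km.
Circular speed at r₁: v₁ = √(μ/r₁) = √(42836.7/3972) = 3.284 km/s.
Transfer-orbit speed at r₁ (vis-viva): v_p = √[μ(2/r₁ − 1/a_t)] = 4.309 km/s.
First burn Δv₁ = |v_p − v₁| = 1.025 km/s.
Circular speed at r₂: v₂ = √(μ/r₂) = 1.3196 km/s.
Transfer-orbit speed at r₂: v_a = √[μ(2/r₂ − 1/a_t)] = 0.69581 km/s.
Second burn Δv₂ = |v₂ − v_a| = 0.6238 km/s.
Total Δv = Δv₁ + Δv₂ = 1.649 km/s.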